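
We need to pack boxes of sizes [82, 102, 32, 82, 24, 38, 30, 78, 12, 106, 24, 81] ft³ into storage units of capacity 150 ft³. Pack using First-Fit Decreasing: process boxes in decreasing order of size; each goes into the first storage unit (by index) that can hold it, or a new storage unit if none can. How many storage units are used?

Sorted descending: 106, 102, 82, 82, 81, 78, 38, 32, 30, 24, 24, 12.
storage unit 1: place 106 ft³, 44 ft³ left
storage unit 2: place 102 ft³, 48 ft³ left
storage unit 3: place 82 ft³, 68 ft³ left
storage unit 4: place 82 ft³, 68 ft³ left
storage unit 5: place 81 ft³, 69 ft³ left
storage unit 6: place 78 ft³, 72 ft³ left
storage unit 1: place 38 ft³, 6 ft³ left
storage unit 2: place 32 ft³, 16 ft³ left
storage unit 3: place 30 ft³, 38 ft³ left
storage unit 3: place 24 ft³, 14 ft³ left
storage unit 4: place 24 ft³, 44 ft³ left
storage unit 2: place 12 ft³, 4 ft³ left

6 storage units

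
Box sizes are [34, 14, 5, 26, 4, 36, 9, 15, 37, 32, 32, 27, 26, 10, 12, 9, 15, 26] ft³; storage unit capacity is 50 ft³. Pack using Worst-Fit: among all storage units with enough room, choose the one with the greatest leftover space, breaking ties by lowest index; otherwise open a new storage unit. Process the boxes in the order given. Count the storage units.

Put 34 ft³ in storage unit 1; 16 ft³ remain.
Put 14 ft³ in storage unit 1; 2 ft³ remain.
Put 5 ft³ in storage unit 2; 45 ft³ remain.
Put 26 ft³ in storage unit 2; 19 ft³ remain.
Put 4 ft³ in storage unit 2; 15 ft³ remain.
Put 36 ft³ in storage unit 3; 14 ft³ remain.
Put 9 ft³ in storage unit 2; 6 ft³ remain.
Put 15 ft³ in storage unit 4; 35 ft³ remain.
Put 37 ft³ in storage unit 5; 13 ft³ remain.
Put 32 ft³ in storage unit 4; 3 ft³ remain.
Put 32 ft³ in storage unit 6; 18 ft³ remain.
Put 27 ft³ in storage unit 7; 23 ft³ remain.
Put 26 ft³ in storage unit 8; 24 ft³ remain.
Put 10 ft³ in storage unit 8; 14 ft³ remain.
Put 12 ft³ in storage unit 7; 11 ft³ remain.
Put 9 ft³ in storage unit 6; 9 ft³ remain.
Put 15 ft³ in storage unit 9; 35 ft³ remain.
Put 26 ft³ in storage unit 9; 9 ft³ remain.

9 storage units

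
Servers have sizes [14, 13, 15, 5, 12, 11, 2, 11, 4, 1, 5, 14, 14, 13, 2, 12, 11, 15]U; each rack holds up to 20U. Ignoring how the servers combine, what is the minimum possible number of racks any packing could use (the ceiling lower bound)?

9

Total size = 14 + 13 + 15 + 5 + 12 + 11 + 2 + 11 + 4 + 1 + 5 + 14 + 14 + 13 + 2 + 12 + 11 + 15 = 174U.
⌈174 / 20⌉ = 9.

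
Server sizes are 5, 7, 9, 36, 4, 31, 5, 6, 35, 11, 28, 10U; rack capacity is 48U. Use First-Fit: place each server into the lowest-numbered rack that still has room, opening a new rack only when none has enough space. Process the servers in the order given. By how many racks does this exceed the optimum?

1

First-Fit: [5,7,9,4,5,6,11] [36,10] [31] [35] [28] → 5 racks.
Total size 187U; any packing needs at least ⌈187/48⌉ = 4 racks.
An optimal packing achieves that bound: [36,11] [35,10] [31,9,7] [28,6,5,5,4] → 4 racks.
Excess: 5 − 4 = 1.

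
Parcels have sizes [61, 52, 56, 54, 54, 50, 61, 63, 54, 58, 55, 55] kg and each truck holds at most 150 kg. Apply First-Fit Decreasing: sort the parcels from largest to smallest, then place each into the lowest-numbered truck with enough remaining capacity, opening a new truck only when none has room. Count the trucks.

Sorted descending: 63, 61, 61, 58, 56, 55, 55, 54, 54, 54, 52, 50.
Put 63 kg in truck 1; 87 kg remain.
Put 61 kg in truck 1; 26 kg remain.
Put 61 kg in truck 2; 89 kg remain.
Put 58 kg in truck 2; 31 kg remain.
Put 56 kg in truck 3; 94 kg remain.
Put 55 kg in truck 3; 39 kg remain.
Put 55 kg in truck 4; 95 kg remain.
Put 54 kg in truck 4; 41 kg remain.
Put 54 kg in truck 5; 96 kg remain.
Put 54 kg in truck 5; 42 kg remain.
Put 52 kg in truck 6; 98 kg remain.
Put 50 kg in truck 6; 48 kg remain.
Final trucks: [63,61] [61,58] [56,55] [55,54] [54,54] [52,50].

6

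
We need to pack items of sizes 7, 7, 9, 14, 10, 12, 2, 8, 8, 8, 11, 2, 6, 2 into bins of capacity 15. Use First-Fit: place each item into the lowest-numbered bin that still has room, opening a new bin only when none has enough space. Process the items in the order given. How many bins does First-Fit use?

Put 7 in bin 1; 8 remain.
Put 7 in bin 1; 1 remain.
Put 9 in bin 2; 6 remain.
Put 14 in bin 3; 1 remain.
Put 10 in bin 4; 5 remain.
Put 12 in bin 5; 3 remain.
Put 2 in bin 2; 4 remain.
Put 8 in bin 6; 7 remain.
Put 8 in bin 7; 7 remain.
Put 8 in bin 8; 7 remain.
Put 11 in bin 9; 4 remain.
Put 2 in bin 2; 2 remain.
Put 6 in bin 6; 1 remain.
Put 2 in bin 2; 0 remain.
Final bins: [7,7] [9,2,2,2] [14] [10] [12] [8,6] [8] [8] [11].

9 bins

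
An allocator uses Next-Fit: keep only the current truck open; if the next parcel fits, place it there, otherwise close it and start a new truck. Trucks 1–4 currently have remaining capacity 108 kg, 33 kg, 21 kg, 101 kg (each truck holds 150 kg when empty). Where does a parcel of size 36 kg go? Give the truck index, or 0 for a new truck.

4

Next-Fit only looks at truck 4, which has 101 kg free.
36 kg fits there.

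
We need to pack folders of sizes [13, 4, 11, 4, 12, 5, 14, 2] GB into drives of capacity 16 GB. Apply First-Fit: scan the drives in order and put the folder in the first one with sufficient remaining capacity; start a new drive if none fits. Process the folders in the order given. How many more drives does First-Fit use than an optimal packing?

First-Fit: [13,2] [4,11] [4,12] [5] [14] → 5 drives.
Total size 65 GB; any packing needs at least ⌈65/16⌉ = 5 drives.
So 5 is already optimal.

0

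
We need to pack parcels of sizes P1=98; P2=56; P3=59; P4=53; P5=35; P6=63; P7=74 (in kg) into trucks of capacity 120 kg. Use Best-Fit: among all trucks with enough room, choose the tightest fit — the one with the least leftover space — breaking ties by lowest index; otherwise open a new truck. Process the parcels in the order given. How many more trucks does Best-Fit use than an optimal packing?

1

Best-Fit: [98] [56,59] [53,35] [63] [74] → 5 trucks.
Total size 438 kg; any packing needs at least ⌈438/120⌉ = 4 trucks.
An optimal packing achieves that bound: [98] [74,35] [63,56] [59,53] → 4 trucks.
Excess: 5 − 4 = 1.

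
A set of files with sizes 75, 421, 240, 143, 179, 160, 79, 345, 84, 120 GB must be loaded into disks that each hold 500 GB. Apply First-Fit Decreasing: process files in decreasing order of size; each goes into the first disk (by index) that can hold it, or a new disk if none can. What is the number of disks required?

4

Sorted descending: 421, 345, 240, 179, 160, 143, 120, 84, 79, 75.
421 GB → disk 1 (remaining 79 GB)
345 GB → disk 2 (remaining 155 GB)
240 GB → disk 3 (remaining 260 GB)
179 GB → disk 3 (remaining 81 GB)
160 GB → disk 4 (remaining 340 GB)
143 GB → disk 2 (remaining 12 GB)
120 GB → disk 4 (remaining 220 GB)
84 GB → disk 4 (remaining 136 GB)
79 GB → disk 1 (remaining 0 GB)
75 GB → disk 3 (remaining 6 GB)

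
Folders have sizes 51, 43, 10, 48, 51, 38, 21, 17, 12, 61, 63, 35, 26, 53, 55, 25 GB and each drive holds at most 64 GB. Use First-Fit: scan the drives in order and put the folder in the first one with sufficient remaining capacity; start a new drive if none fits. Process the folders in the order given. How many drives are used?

51 GB → drive 1 (remaining 13 GB)
43 GB → drive 2 (remaining 21 GB)
10 GB → drive 1 (remaining 3 GB)
48 GB → drive 3 (remaining 16 GB)
51 GB → drive 4 (remaining 13 GB)
38 GB → drive 5 (remaining 26 GB)
21 GB → drive 2 (remaining 0 GB)
17 GB → drive 5 (remaining 9 GB)
12 GB → drive 3 (remaining 4 GB)
61 GB → drive 6 (remaining 3 GB)
63 GB → drive 7 (remaining 1 GB)
35 GB → drive 8 (remaining 29 GB)
26 GB → drive 8 (remaining 3 GB)
53 GB → drive 9 (remaining 11 GB)
55 GB → drive 10 (remaining 9 GB)
25 GB → drive 11 (remaining 39 GB)

11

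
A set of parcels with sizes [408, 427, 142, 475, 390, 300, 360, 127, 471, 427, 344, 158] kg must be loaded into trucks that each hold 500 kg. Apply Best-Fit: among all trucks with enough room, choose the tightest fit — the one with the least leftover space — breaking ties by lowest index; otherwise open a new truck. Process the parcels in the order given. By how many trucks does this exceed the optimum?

1

Best-Fit: [408] [427] [142,300] [475] [390] [360,127] [471] [427] [344] [158] → 10 trucks.
Total size 4029 kg; any packing needs at least ⌈4029/500⌉ = 9 trucks.
An optimal packing achieves that bound: [475] [471] [427] [427] [408] [390] [360,127] [344,142] [300,158] → 9 trucks.
Excess: 10 − 9 = 1.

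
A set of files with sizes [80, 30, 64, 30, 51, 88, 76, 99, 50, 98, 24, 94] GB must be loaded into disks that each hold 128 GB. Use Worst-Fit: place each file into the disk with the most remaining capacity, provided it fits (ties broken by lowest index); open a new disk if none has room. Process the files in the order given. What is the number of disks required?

Put 80 GB in disk 1; 48 GB remain.
Put 30 GB in disk 1; 18 GB remain.
Put 64 GB in disk 2; 64 GB remain.
Put 30 GB in disk 2; 34 GB remain.
Put 51 GB in disk 3; 77 GB remain.
Put 88 GB in disk 4; 40 GB remain.
Put 76 GB in disk 3; 1 GB remain.
Put 99 GB in disk 5; 29 GB remain.
Put 50 GB in disk 6; 78 GB remain.
Put 98 GB in disk 7; 30 GB remain.
Put 24 GB in disk 6; 54 GB remain.
Put 94 GB in disk 8; 34 GB remain.

8 disks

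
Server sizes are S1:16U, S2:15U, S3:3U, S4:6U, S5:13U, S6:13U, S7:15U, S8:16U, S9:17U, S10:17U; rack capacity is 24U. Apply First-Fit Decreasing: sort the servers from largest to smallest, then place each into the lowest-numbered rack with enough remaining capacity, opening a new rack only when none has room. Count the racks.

Sorted descending: 17, 17, 16, 16, 15, 15, 13, 13, 6, 3.
rack 1: place 17U, 7U left
rack 2: place 17U, 7U left
rack 3: place 16U, 8U left
rack 4: place 16U, 8U left
rack 5: place 15U, 9U left
rack 6: place 15U, 9U left
rack 7: place 13U, 11U left
rack 8: place 13U, 11U left
rack 1: place 6U, 1U left
rack 2: place 3U, 4U left

8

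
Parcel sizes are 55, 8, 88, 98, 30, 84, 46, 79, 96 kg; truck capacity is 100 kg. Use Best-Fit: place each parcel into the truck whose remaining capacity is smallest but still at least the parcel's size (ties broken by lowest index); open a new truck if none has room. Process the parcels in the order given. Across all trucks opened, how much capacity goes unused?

116

55 kg → truck 1 (remaining 45 kg)
8 kg → truck 1 (remaining 37 kg)
88 kg → truck 2 (remaining 12 kg)
98 kg → truck 3 (remaining 2 kg)
30 kg → truck 1 (remaining 7 kg)
84 kg → truck 4 (remaining 16 kg)
46 kg → truck 5 (remaining 54 kg)
79 kg → truck 6 (remaining 21 kg)
96 kg → truck 7 (remaining 4 kg)
7 trucks × 100 kg = 700 kg; used 584 kg; unused 116 kg.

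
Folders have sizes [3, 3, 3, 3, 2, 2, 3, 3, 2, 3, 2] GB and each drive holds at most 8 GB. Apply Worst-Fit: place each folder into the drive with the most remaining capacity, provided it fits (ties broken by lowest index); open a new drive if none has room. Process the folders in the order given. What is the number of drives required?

drive 1: place 3 GB, 5 GB left
drive 1: place 3 GB, 2 GB left
drive 2: place 3 GB, 5 GB left
drive 2: place 3 GB, 2 GB left
drive 1: place 2 GB, 0 GB left
drive 2: place 2 GB, 0 GB left
drive 3: place 3 GB, 5 GB left
drive 3: place 3 GB, 2 GB left
drive 3: place 2 GB, 0 GB left
drive 4: place 3 GB, 5 GB left
drive 4: place 2 GB, 3 GB left

4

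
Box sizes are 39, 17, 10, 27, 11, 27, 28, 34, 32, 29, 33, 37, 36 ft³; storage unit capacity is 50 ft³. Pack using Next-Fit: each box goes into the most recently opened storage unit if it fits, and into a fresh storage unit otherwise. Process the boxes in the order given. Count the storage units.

storage unit 1: place 39 ft³, 11 ft³ left
storage unit 2: place 17 ft³, 33 ft³ left
storage unit 2: place 10 ft³, 23 ft³ left
storage unit 3: place 27 ft³, 23 ft³ left
storage unit 3: place 11 ft³, 12 ft³ left
storage unit 4: place 27 ft³, 23 ft³ left
storage unit 5: place 28 ft³, 22 ft³ left
storage unit 6: place 34 ft³, 16 ft³ left
storage unit 7: place 32 ft³, 18 ft³ left
storage unit 8: place 29 ft³, 21 ft³ left
storage unit 9: place 33 ft³, 17 ft³ left
storage unit 10: place 37 ft³, 13 ft³ left
storage unit 11: place 36 ft³, 14 ft³ left
Final storage units: [39] [17,10] [27,11] [27] [28] [34] [32] [29] [33] [37] [36].

11 storage units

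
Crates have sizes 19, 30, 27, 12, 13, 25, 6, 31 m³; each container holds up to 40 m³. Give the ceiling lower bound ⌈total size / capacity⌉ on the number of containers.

Total size = 19 + 30 + 27 + 12 + 13 + 25 + 6 + 31 = 163 m³.
⌈163 / 40⌉ = 5.

5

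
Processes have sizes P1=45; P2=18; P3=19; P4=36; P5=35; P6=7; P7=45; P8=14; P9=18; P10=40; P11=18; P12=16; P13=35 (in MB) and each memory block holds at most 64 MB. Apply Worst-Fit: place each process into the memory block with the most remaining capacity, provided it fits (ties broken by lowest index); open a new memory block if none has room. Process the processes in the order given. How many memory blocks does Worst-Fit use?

6

P1 (45 MB) → memory block 1 (remaining 19 MB)
P2 (18 MB) → memory block 1 (remaining 1 MB)
P3 (19 MB) → memory block 2 (remaining 45 MB)
P4 (36 MB) → memory block 2 (remaining 9 MB)
P5 (35 MB) → memory block 3 (remaining 29 MB)
P6 (7 MB) → memory block 3 (remaining 22 MB)
P7 (45 MB) → memory block 4 (remaining 19 MB)
P8 (14 MB) → memory block 3 (remaining 8 MB)
P9 (18 MB) → memory block 4 (remaining 1 MB)
P10 (40 MB) → memory block 5 (remaining 24 MB)
P11 (18 MB) → memory block 5 (remaining 6 MB)
P12 (16 MB) → memory block 6 (remaining 48 MB)
P13 (35 MB) → memory block 6 (remaining 13 MB)
Final memory blocks: [45,18] [19,36] [35,7,14] [45,18] [40,18] [16,35].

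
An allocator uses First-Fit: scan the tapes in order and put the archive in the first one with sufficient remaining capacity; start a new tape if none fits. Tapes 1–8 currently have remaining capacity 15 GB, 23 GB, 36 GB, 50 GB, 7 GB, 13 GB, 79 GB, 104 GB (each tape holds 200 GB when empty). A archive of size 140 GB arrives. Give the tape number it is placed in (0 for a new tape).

No tape has ≥ 140 GB free, so a new tape is opened.

0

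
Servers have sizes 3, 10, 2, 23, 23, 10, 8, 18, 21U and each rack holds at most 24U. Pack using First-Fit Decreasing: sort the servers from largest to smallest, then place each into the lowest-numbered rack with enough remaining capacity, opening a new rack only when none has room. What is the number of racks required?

Sorted descending: 23, 23, 21, 18, 10, 10, 8, 3, 2.
rack 1: place 23U, 1U left
rack 2: place 23U, 1U left
rack 3: place 21U, 3U left
rack 4: place 18U, 6U left
rack 5: place 10U, 14U left
rack 5: place 10U, 4U left
rack 6: place 8U, 16U left
rack 3: place 3U, 0U left
rack 4: place 2U, 4U left

6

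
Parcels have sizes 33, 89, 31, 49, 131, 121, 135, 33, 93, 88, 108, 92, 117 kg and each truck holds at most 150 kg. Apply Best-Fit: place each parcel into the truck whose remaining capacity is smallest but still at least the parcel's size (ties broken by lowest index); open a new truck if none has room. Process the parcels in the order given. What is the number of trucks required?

Put 33 kg in truck 1; 117 kg remain.
Put 89 kg in truck 1; 28 kg remain.
Put 31 kg in truck 2; 119 kg remain.
Put 49 kg in truck 2; 70 kg remain.
Put 131 kg in truck 3; 19 kg remain.
Put 121 kg in truck 4; 29 kg remain.
Put 135 kg in truck 5; 15 kg remain.
Put 33 kg in truck 2; 37 kg remain.
Put 93 kg in truck 6; 57 kg remain.
Put 88 kg in truck 7; 62 kg remain.
Put 108 kg in truck 8; 42 kg remain.
Put 92 kg in truck 9; 58 kg remain.
Put 117 kg in truck 10; 33 kg remain.

10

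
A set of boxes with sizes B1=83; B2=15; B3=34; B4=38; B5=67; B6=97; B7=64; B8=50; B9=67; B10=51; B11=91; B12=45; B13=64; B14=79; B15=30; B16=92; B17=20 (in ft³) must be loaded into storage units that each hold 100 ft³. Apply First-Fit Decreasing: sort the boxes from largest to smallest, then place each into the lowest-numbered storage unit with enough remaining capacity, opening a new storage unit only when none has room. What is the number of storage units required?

11 storage units

Sorted descending: 97, 92, 91, 83, 79, 67, 67, 64, 64, 51, 50, 45, 38, 34, 30, 20, 15.
storage unit 1: place 97 ft³, 3 ft³ left
storage unit 2: place 92 ft³, 8 ft³ left
storage unit 3: place 91 ft³, 9 ft³ left
storage unit 4: place 83 ft³, 17 ft³ left
storage unit 5: place 79 ft³, 21 ft³ left
storage unit 6: place 67 ft³, 33 ft³ left
storage unit 7: place 67 ft³, 33 ft³ left
storage unit 8: place 64 ft³, 36 ft³ left
storage unit 9: place 64 ft³, 36 ft³ left
storage unit 10: place 51 ft³, 49 ft³ left
storage unit 11: place 50 ft³, 50 ft³ left
storage unit 10: place 45 ft³, 4 ft³ left
storage unit 11: place 38 ft³, 12 ft³ left
storage unit 8: place 34 ft³, 2 ft³ left
storage unit 6: place 30 ft³, 3 ft³ left
storage unit 5: place 20 ft³, 1 ft³ left
storage unit 4: place 15 ft³, 2 ft³ left
Final storage units: [97] [92] [91] [83,15] [79,20] [67,30] [67] [64,34] [64] [51,45] [50,38].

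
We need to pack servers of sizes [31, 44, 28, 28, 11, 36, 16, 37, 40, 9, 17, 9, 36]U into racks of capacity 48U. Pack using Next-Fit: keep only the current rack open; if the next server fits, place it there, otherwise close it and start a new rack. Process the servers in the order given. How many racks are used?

10 racks

31U → rack 1 (remaining 17U)
44U → rack 2 (remaining 4U)
28U → rack 3 (remaining 20U)
28U → rack 4 (remaining 20U)
11U → rack 4 (remaining 9U)
36U → rack 5 (remaining 12U)
16U → rack 6 (remaining 32U)
37U → rack 7 (remaining 11U)
40U → rack 8 (remaining 8U)
9U → rack 9 (remaining 39U)
17U → rack 9 (remaining 22U)
9U → rack 9 (remaining 13U)
36U → rack 10 (remaining 12U)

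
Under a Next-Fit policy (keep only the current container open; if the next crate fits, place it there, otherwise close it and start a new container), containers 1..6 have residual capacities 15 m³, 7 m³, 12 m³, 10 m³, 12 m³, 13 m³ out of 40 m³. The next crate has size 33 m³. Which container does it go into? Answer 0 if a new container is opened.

Next-Fit only looks at container 6, which has 13 m³ free.
33 m³ does not fit, so a new container is opened.

0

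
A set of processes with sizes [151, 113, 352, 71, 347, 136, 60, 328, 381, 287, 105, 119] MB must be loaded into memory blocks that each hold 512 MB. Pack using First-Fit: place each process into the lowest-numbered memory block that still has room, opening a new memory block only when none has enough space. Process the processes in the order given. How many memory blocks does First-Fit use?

Put 151 MB in memory block 1; 361 MB remain.
Put 113 MB in memory block 1; 248 MB remain.
Put 352 MB in memory block 2; 160 MB remain.
Put 71 MB in memory block 1; 177 MB remain.
Put 347 MB in memory block 3; 165 MB remain.
Put 136 MB in memory block 1; 41 MB remain.
Put 60 MB in memory block 2; 100 MB remain.
Put 328 MB in memory block 4; 184 MB remain.
Put 381 MB in memory block 5; 131 MB remain.
Put 287 MB in memory block 6; 225 MB remain.
Put 105 MB in memory block 3; 60 MB remain.
Put 119 MB in memory block 4; 65 MB remain.

6 memory blocks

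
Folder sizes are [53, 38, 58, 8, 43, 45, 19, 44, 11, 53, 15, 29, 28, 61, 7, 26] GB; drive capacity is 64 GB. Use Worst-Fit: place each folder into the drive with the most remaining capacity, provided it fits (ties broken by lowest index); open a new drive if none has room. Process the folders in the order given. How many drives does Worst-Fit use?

53 GB → drive 1 (remaining 11 GB)
38 GB → drive 2 (remaining 26 GB)
58 GB → drive 3 (remaining 6 GB)
8 GB → drive 2 (remaining 18 GB)
43 GB → drive 4 (remaining 21 GB)
45 GB → drive 5 (remaining 19 GB)
19 GB → drive 4 (remaining 2 GB)
44 GB → drive 6 (remaining 20 GB)
11 GB → drive 6 (remaining 9 GB)
53 GB → drive 7 (remaining 11 GB)
15 GB → drive 5 (remaining 4 GB)
29 GB → drive 8 (remaining 35 GB)
28 GB → drive 8 (remaining 7 GB)
61 GB → drive 9 (remaining 3 GB)
7 GB → drive 2 (remaining 11 GB)
26 GB → drive 10 (remaining 38 GB)

10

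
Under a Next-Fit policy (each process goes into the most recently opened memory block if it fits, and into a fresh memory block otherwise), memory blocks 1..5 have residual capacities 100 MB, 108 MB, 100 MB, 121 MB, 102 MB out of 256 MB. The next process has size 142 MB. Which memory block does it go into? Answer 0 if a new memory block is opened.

Next-Fit only looks at memory block 5, which has 102 MB free.
142 MB does not fit, so a new memory block is opened.

0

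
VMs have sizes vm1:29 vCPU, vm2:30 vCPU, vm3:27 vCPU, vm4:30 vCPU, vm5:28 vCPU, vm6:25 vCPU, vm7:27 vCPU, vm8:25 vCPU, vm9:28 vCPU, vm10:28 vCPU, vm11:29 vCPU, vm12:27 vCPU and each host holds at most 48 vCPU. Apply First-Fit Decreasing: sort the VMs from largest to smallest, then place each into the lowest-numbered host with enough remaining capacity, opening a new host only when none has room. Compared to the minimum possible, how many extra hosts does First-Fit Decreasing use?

0

First-Fit Decreasing: [30] [30] [29] [29] [28] [28] [28] [27] [27] [27] [25] [25] → 12 hosts.
12 VMs exceed 24 vCPU (half the capacity), and no two of those can share a host, so at least 12 hosts are needed.
So 12 is already optimal.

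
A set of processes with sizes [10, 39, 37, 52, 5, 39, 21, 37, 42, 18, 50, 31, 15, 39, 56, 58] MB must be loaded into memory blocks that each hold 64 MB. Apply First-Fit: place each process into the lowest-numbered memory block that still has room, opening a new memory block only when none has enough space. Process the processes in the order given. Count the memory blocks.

memory block 1: place 10 MB, 54 MB left
memory block 1: place 39 MB, 15 MB left
memory block 2: place 37 MB, 27 MB left
memory block 3: place 52 MB, 12 MB left
memory block 1: place 5 MB, 10 MB left
memory block 4: place 39 MB, 25 MB left
memory block 2: place 21 MB, 6 MB left
memory block 5: place 37 MB, 27 MB left
memory block 6: place 42 MB, 22 MB left
memory block 4: place 18 MB, 7 MB left
memory block 7: place 50 MB, 14 MB left
memory block 8: place 31 MB, 33 MB left
memory block 5: place 15 MB, 12 MB left
memory block 9: place 39 MB, 25 MB left
memory block 10: place 56 MB, 8 MB left
memory block 11: place 58 MB, 6 MB left

11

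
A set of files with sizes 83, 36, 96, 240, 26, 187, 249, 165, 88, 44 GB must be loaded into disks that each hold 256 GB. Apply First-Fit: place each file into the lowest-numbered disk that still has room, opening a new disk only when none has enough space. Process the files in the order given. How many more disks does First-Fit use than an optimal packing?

0

First-Fit: [83,36,96,26] [240] [187,44] [249] [165,88] → 5 disks.
Total size 1214 GB; any packing needs at least ⌈1214/256⌉ = 5 disks.
So 5 is already optimal.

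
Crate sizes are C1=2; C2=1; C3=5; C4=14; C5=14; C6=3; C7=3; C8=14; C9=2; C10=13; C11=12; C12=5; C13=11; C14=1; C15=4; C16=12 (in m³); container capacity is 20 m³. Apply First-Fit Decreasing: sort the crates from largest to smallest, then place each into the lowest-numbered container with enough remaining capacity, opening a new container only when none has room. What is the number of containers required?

7 containers

Sorted descending: 14, 14, 14, 13, 12, 12, 11, 5, 5, 4, 3, 3, 2, 2, 1, 1.
Put 14 m³ in container 1; 6 m³ remain.
Put 14 m³ in container 2; 6 m³ remain.
Put 14 m³ in container 3; 6 m³ remain.
Put 13 m³ in container 4; 7 m³ remain.
Put 12 m³ in container 5; 8 m³ remain.
Put 12 m³ in container 6; 8 m³ remain.
Put 11 m³ in container 7; 9 m³ remain.
Put 5 m³ in container 1; 1 m³ remain.
Put 5 m³ in container 2; 1 m³ remain.
Put 4 m³ in container 3; 2 m³ remain.
Put 3 m³ in container 4; 4 m³ remain.
Put 3 m³ in container 4; 1 m³ remain.
Put 2 m³ in container 3; 0 m³ remain.
Put 2 m³ in container 5; 6 m³ remain.
Put 1 m³ in container 1; 0 m³ remain.
Put 1 m³ in container 2; 0 m³ remain.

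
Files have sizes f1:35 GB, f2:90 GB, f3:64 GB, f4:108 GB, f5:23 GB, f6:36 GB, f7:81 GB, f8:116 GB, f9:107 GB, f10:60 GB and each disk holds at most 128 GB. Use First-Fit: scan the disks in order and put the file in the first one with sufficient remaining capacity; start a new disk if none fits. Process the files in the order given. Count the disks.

7 disks

f1 (35 GB) → disk 1 (remaining 93 GB)
f2 (90 GB) → disk 1 (remaining 3 GB)
f3 (64 GB) → disk 2 (remaining 64 GB)
f4 (108 GB) → disk 3 (remaining 20 GB)
f5 (23 GB) → disk 2 (remaining 41 GB)
f6 (36 GB) → disk 2 (remaining 5 GB)
f7 (81 GB) → disk 4 (remaining 47 GB)
f8 (116 GB) → disk 5 (remaining 12 GB)
f9 (107 GB) → disk 6 (remaining 21 GB)
f10 (60 GB) → disk 7 (remaining 68 GB)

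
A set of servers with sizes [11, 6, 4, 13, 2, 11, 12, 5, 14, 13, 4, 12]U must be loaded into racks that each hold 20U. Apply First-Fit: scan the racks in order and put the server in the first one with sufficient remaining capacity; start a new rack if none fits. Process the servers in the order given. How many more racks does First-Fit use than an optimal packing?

0

First-Fit: [11,6,2] [4,13] [11,5,4] [12] [14] [13] [12] → 7 racks.
7 servers exceed 10U (half the capacity), and no two of those can share a rack, so at least 7 racks are needed.
So 7 is already optimal.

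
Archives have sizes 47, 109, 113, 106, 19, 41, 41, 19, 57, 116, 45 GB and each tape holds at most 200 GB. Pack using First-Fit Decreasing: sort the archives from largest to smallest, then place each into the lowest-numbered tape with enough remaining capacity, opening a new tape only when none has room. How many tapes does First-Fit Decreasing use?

Sorted descending: 116, 113, 109, 106, 57, 47, 45, 41, 41, 19, 19.
tape 1: place 116 GB, 84 GB left
tape 2: place 113 GB, 87 GB left
tape 3: place 109 GB, 91 GB left
tape 4: place 106 GB, 94 GB left
tape 1: place 57 GB, 27 GB left
tape 2: place 47 GB, 40 GB left
tape 3: place 45 GB, 46 GB left
tape 3: place 41 GB, 5 GB left
tape 4: place 41 GB, 53 GB left
tape 1: place 19 GB, 8 GB left
tape 2: place 19 GB, 21 GB left

4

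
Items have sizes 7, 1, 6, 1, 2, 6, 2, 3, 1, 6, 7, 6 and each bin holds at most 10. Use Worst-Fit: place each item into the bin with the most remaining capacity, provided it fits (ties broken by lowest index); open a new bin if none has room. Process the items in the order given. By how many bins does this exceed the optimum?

0

Worst-Fit: [7,1] [6,1,2] [6,2] [3,1,6] [7] [6] → 6 bins.
6 items exceed 5 (half the capacity), and no two of those can share a bin, so at least 6 bins are needed.
So 6 is already optimal.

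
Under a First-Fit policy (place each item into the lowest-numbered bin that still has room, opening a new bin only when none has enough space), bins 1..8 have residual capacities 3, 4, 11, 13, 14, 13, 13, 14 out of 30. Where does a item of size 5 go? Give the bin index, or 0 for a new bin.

3

Bins with room: bin 3 (11), bin 4 (13), bin 5 (14), bin 6 (13), bin 7 (13), bin 8 (14).
The first with room is bin 3.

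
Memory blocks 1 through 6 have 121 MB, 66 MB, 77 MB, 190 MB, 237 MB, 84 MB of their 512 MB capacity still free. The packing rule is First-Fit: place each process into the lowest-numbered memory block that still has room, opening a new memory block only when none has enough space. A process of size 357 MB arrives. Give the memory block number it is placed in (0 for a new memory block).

0

No memory block has ≥ 357 MB free, so a new memory block is opened.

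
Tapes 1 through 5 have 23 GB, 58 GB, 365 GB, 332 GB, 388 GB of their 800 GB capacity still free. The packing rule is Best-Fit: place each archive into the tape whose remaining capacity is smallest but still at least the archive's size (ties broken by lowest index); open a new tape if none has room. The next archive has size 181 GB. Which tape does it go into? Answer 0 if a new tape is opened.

4

Tapes with room: tape 3 (365 GB), tape 4 (332 GB), tape 5 (388 GB).
Tightest fit is tape 4 with 332 GB free.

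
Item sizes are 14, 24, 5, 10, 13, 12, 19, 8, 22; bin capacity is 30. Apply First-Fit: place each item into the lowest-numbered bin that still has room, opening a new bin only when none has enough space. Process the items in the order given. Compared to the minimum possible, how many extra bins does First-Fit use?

First-Fit: [14,5,10] [24] [13,12] [19,8] [22] → 5 bins.
Total size 127; any packing needs at least ⌈127/30⌉ = 5 bins.
So 5 is already optimal.

0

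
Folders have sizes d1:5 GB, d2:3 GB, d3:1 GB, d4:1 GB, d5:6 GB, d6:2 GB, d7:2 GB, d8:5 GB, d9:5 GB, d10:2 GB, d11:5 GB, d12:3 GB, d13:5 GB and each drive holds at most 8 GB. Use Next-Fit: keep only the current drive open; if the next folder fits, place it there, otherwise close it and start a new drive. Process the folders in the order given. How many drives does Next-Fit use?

d1 (5 GB) → drive 1 (remaining 3 GB)
d2 (3 GB) → drive 1 (remaining 0 GB)
d3 (1 GB) → drive 2 (remaining 7 GB)
d4 (1 GB) → drive 2 (remaining 6 GB)
d5 (6 GB) → drive 2 (remaining 0 GB)
d6 (2 GB) → drive 3 (remaining 6 GB)
d7 (2 GB) → drive 3 (remaining 4 GB)
d8 (5 GB) → drive 4 (remaining 3 GB)
d9 (5 GB) → drive 5 (remaining 3 GB)
d10 (2 GB) → drive 5 (remaining 1 GB)
d11 (5 GB) → drive 6 (remaining 3 GB)
d12 (3 GB) → drive 6 (remaining 0 GB)
d13 (5 GB) → drive 7 (remaining 3 GB)
Final drives: [5,3] [1,1,6] [2,2] [5] [5,2] [5,3] [5].

7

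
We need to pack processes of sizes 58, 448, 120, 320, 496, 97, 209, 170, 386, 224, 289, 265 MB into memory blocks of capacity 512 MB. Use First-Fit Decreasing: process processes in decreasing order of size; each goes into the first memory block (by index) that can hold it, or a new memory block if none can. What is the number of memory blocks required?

Sorted descending: 496, 448, 386, 320, 289, 265, 224, 209, 170, 120, 97, 58.
memory block 1: place 496 MB, 16 MB left
memory block 2: place 448 MB, 64 MB left
memory block 3: place 386 MB, 126 MB left
memory block 4: place 320 MB, 192 MB left
memory block 5: place 289 MB, 223 MB left
memory block 6: place 265 MB, 247 MB left
memory block 6: place 224 MB, 23 MB left
memory block 5: place 209 MB, 14 MB left
memory block 4: place 170 MB, 22 MB left
memory block 3: place 120 MB, 6 MB left
memory block 7: place 97 MB, 415 MB left
memory block 2: place 58 MB, 6 MB left
Final memory blocks: [496] [448,58] [386,120] [320,170] [289,209] [265,224] [97].

7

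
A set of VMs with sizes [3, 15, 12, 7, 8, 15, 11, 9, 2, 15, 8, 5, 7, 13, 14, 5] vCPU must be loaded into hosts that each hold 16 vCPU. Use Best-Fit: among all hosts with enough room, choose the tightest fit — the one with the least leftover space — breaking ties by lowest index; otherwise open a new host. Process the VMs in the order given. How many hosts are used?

Put 3 vCPU in host 1; 13 vCPU remain.
Put 15 vCPU in host 2; 1 vCPU remain.
Put 12 vCPU in host 1; 1 vCPU remain.
Put 7 vCPU in host 3; 9 vCPU remain.
Put 8 vCPU in host 3; 1 vCPU remain.
Put 15 vCPU in host 4; 1 vCPU remain.
Put 11 vCPU in host 5; 5 vCPU remain.
Put 9 vCPU in host 6; 7 vCPU remain.
Put 2 vCPU in host 5; 3 vCPU remain.
Put 15 vCPU in host 7; 1 vCPU remain.
Put 8 vCPU in host 8; 8 vCPU remain.
Put 5 vCPU in host 6; 2 vCPU remain.
Put 7 vCPU in host 8; 1 vCPU remain.
Put 13 vCPU in host 9; 3 vCPU remain.
Put 14 vCPU in host 10; 2 vCPU remain.
Put 5 vCPU in host 11; 11 vCPU remain.

11 hosts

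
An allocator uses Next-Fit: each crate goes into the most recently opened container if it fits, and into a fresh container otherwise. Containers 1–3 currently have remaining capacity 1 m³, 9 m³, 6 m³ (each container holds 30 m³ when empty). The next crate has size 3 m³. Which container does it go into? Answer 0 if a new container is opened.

3

Next-Fit only looks at container 3, which has 6 m³ free.
3 m³ fits there.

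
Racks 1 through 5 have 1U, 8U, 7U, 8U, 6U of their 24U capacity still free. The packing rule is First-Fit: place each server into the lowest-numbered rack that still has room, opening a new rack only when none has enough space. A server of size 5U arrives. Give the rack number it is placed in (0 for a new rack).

2

Racks with room: rack 2 (8U), rack 3 (7U), rack 4 (8U), rack 5 (6U).
The first with room is rack 2.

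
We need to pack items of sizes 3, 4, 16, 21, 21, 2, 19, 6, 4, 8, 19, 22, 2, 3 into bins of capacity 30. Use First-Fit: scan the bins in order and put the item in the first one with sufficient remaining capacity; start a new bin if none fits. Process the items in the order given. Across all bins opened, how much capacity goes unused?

30

bin 1: place 3, 27 left
bin 1: place 4, 23 left
bin 1: place 16, 7 left
bin 2: place 21, 9 left
bin 3: place 21, 9 left
bin 1: place 2, 5 left
bin 4: place 19, 11 left
bin 2: place 6, 3 left
bin 1: place 4, 1 left
bin 3: place 8, 1 left
bin 5: place 19, 11 left
bin 6: place 22, 8 left
bin 2: place 2, 1 left
bin 4: place 3, 8 left
6 bins × 30 = 180; used 150; unused 30.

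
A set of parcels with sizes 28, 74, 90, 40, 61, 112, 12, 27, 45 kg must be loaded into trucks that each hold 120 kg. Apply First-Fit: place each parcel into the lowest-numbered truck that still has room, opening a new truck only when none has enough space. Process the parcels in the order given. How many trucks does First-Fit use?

Put 28 kg in truck 1; 92 kg remain.
Put 74 kg in truck 1; 18 kg remain.
Put 90 kg in truck 2; 30 kg remain.
Put 40 kg in truck 3; 80 kg remain.
Put 61 kg in truck 3; 19 kg remain.
Put 112 kg in truck 4; 8 kg remain.
Put 12 kg in truck 1; 6 kg remain.
Put 27 kg in truck 2; 3 kg remain.
Put 45 kg in truck 5; 75 kg remain.
Final trucks: [28,74,12] [90,27] [40,61] [112] [45].

5 trucks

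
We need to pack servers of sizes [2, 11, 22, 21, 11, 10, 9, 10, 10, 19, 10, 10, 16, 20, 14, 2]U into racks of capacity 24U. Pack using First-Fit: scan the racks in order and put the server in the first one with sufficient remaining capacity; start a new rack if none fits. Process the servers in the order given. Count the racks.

10

Put 2U in rack 1; 22U remain.
Put 11U in rack 1; 11U remain.
Put 22U in rack 2; 2U remain.
Put 21U in rack 3; 3U remain.
Put 11U in rack 1; 0U remain.
Put 10U in rack 4; 14U remain.
Put 9U in rack 4; 5U remain.
Put 10U in rack 5; 14U remain.
Put 10U in rack 5; 4U remain.
Put 19U in rack 6; 5U remain.
Put 10U in rack 7; 14U remain.
Put 10U in rack 7; 4U remain.
Put 16U in rack 8; 8U remain.
Put 20U in rack 9; 4U remain.
Put 14U in rack 10; 10U remain.
Put 2U in rack 2; 0U remain.
Final racks: [2,11,11] [22,2] [21] [10,9] [10,10] [19] [10,10] [16] [20] [14].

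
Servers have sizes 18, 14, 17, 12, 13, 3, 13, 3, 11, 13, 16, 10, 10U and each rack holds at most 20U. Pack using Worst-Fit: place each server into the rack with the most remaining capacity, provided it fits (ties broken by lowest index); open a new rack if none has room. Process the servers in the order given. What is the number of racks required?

10

Put 18U in rack 1; 2U remain.
Put 14U in rack 2; 6U remain.
Put 17U in rack 3; 3U remain.
Put 12U in rack 4; 8U remain.
Put 13U in rack 5; 7U remain.
Put 3U in rack 4; 5U remain.
Put 13U in rack 6; 7U remain.
Put 3U in rack 5; 4U remain.
Put 11U in rack 7; 9U remain.
Put 13U in rack 8; 7U remain.
Put 16U in rack 9; 4U remain.
Put 10U in rack 10; 10U remain.
Put 10U in rack 10; 0U remain.
Final racks: [18] [14] [17] [12,3] [13,3] [13] [11] [13] [16] [10,10].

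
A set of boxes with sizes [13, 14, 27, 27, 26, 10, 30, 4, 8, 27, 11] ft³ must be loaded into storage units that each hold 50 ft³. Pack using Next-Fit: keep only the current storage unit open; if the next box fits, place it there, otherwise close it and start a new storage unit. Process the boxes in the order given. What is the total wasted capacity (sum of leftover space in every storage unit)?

103

storage unit 1: place 13 ft³, 37 ft³ left
storage unit 1: place 14 ft³, 23 ft³ left
storage unit 2: place 27 ft³, 23 ft³ left
storage unit 3: place 27 ft³, 23 ft³ left
storage unit 4: place 26 ft³, 24 ft³ left
storage unit 4: place 10 ft³, 14 ft³ left
storage unit 5: place 30 ft³, 20 ft³ left
storage unit 5: place 4 ft³, 16 ft³ left
storage unit 5: place 8 ft³, 8 ft³ left
storage unit 6: place 27 ft³, 23 ft³ left
storage unit 6: place 11 ft³, 12 ft³ left
6 storage units × 50 ft³ = 300 ft³; used 197 ft³; unused 103 ft³.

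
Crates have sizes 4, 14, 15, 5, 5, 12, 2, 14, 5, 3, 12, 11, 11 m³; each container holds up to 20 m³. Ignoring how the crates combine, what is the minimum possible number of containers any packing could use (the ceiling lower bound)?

6

Total size = 4 + 14 + 15 + 5 + 5 + 12 + 2 + 14 + 5 + 3 + 12 + 11 + 11 = 113 m³.
⌈113 / 20⌉ = 6.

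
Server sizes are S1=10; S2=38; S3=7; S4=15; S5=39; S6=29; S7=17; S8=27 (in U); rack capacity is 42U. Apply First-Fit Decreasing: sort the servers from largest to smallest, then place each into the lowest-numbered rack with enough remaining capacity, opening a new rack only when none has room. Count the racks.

Sorted descending: 39, 38, 29, 27, 17, 15, 10, 7.
Put 39U in rack 1; 3U remain.
Put 38U in rack 2; 4U remain.
Put 29U in rack 3; 13U remain.
Put 27U in rack 4; 15U remain.
Put 17U in rack 5; 25U remain.
Put 15U in rack 4; 0U remain.
Put 10U in rack 3; 3U remain.
Put 7U in rack 5; 18U remain.

5 racks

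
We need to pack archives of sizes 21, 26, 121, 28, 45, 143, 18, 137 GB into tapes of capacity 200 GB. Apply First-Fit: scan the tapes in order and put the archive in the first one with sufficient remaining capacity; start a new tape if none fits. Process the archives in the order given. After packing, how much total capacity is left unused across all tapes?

61

Put 21 GB in tape 1; 179 GB remain.
Put 26 GB in tape 1; 153 GB remain.
Put 121 GB in tape 1; 32 GB remain.
Put 28 GB in tape 1; 4 GB remain.
Put 45 GB in tape 2; 155 GB remain.
Put 143 GB in tape 2; 12 GB remain.
Put 18 GB in tape 3; 182 GB remain.
Put 137 GB in tape 3; 45 GB remain.
3 tapes × 200 GB = 600 GB; used 539 GB; unused 61 GB.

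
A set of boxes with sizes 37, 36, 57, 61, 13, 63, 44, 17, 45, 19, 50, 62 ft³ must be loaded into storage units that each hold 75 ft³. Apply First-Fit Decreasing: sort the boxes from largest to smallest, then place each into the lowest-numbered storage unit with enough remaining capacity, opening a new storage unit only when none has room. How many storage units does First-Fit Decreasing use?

8

Sorted descending: 63, 62, 61, 57, 50, 45, 44, 37, 36, 19, 17, 13.
storage unit 1: place 63 ft³, 12 ft³ left
storage unit 2: place 62 ft³, 13 ft³ left
storage unit 3: place 61 ft³, 14 ft³ left
storage unit 4: place 57 ft³, 18 ft³ left
storage unit 5: place 50 ft³, 25 ft³ left
storage unit 6: place 45 ft³, 30 ft³ left
storage unit 7: place 44 ft³, 31 ft³ left
storage unit 8: place 37 ft³, 38 ft³ left
storage unit 8: place 36 ft³, 2 ft³ left
storage unit 5: place 19 ft³, 6 ft³ left
storage unit 4: place 17 ft³, 1 ft³ left
storage unit 2: place 13 ft³, 0 ft³ left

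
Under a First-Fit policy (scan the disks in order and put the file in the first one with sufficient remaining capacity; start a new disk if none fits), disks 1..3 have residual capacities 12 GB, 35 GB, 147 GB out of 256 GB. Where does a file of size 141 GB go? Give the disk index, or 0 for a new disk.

3

Disks with room: disk 3 (147 GB).
The first with room is disk 3.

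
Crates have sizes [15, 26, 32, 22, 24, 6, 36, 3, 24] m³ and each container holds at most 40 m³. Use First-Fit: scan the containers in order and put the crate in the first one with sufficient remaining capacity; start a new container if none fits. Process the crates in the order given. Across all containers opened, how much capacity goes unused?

container 1: place 15 m³, 25 m³ left
container 2: place 26 m³, 14 m³ left
container 3: place 32 m³, 8 m³ left
container 1: place 22 m³, 3 m³ left
container 4: place 24 m³, 16 m³ left
container 2: place 6 m³, 8 m³ left
container 5: place 36 m³, 4 m³ left
container 1: place 3 m³, 0 m³ left
container 6: place 24 m³, 16 m³ left
6 containers × 40 m³ = 240 m³; used 188 m³; unused 52 m³.

52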